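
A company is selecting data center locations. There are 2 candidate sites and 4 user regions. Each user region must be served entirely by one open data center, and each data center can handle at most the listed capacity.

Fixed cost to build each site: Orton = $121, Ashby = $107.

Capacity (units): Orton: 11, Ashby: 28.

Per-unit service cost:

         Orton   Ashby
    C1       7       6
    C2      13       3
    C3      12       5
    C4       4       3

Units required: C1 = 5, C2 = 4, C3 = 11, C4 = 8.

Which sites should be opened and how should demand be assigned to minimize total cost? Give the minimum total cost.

Open {Ashby}: C1→Ashby 6·5=30, C2→Ashby 3·4=12, C3→Ashby 5·11=55, C4→Ashby 3·8=24.
Loads: Ashby carries 28/28. Service 121; fixed 107; total 228.
Next best feasible plan costs 349.

Minimum total cost: 228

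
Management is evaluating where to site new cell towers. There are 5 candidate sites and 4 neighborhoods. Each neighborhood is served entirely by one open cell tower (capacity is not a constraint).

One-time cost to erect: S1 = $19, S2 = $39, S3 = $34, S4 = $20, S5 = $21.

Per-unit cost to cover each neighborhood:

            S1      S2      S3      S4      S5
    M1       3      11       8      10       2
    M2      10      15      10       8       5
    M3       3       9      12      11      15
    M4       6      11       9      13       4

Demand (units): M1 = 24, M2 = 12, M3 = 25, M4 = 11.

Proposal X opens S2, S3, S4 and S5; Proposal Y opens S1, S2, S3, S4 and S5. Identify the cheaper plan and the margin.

Proposal Y is cheaper by 131.

Proposal X: {S2, S3, S4, S5}: M1→S5 2·24=48, M2→S5 5·12=60, M3→S2 9·25=225, M4→S5 4·11=44. Service 377; fixed 114; total 491.
Proposal Y: {S1, S2, S3, S4, S5}: M1→S5 2·24=48, M2→S5 5·12=60, M3→S1 3·25=75, M4→S5 4·11=44. Service 227; fixed 133; total 360.
Difference: |491 − 360| = 131.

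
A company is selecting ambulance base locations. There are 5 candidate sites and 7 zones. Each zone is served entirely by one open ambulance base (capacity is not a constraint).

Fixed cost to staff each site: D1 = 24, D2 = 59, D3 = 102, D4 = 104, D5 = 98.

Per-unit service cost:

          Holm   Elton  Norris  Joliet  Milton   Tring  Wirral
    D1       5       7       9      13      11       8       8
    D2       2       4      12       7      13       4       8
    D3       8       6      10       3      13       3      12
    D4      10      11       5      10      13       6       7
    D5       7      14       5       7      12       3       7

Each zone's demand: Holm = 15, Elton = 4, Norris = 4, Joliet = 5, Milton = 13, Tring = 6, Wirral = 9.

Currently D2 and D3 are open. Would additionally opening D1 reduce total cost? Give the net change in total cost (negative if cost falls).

Current service cost with {D2, D3}: 360.
Adding D1: each zone re-picks its cheapest; new service cost 330, saving 30.
Extra fixed cost: 24. Net change = 24 − 30 = -6.
(Totals: 521 → 515.)

Yes — net change −6 (cost falls by 6).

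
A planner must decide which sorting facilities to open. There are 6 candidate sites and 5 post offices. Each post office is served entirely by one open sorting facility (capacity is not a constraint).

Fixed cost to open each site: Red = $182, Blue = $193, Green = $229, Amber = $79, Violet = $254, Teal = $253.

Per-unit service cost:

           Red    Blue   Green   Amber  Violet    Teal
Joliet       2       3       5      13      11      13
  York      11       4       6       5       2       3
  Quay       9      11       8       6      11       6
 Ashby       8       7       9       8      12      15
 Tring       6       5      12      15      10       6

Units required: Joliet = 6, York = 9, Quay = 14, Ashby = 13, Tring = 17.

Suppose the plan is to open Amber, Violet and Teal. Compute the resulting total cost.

Each post office is assigned to its cheapest site among the open ones.
{Amber, Violet, Teal}: Joliet→Violet 11·6=66, York→Violet 2·9=18, Quay→Amber 6·14=84, Ashby→Amber 8·13=104, Tring→Teal 6·17=102. Service 374; fixed 586; total 960.

Total cost: 960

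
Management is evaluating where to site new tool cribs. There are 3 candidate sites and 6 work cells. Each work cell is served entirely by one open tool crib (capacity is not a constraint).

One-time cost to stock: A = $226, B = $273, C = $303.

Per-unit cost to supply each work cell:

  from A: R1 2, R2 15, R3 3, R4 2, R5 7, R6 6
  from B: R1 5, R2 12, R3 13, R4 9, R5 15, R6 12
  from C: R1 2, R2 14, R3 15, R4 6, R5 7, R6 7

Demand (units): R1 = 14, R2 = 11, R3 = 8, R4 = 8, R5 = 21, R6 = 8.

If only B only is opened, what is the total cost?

Total cost: 1062

Each work cell is assigned to its cheapest site among the open ones.
{B}: R1→B 5·14=70, R2→B 12·11=132, R3→B 13·8=104, R4→B 9·8=72, R5→B 15·21=315, R6→B 12·8=96. Service 789; fixed 273; total 1062.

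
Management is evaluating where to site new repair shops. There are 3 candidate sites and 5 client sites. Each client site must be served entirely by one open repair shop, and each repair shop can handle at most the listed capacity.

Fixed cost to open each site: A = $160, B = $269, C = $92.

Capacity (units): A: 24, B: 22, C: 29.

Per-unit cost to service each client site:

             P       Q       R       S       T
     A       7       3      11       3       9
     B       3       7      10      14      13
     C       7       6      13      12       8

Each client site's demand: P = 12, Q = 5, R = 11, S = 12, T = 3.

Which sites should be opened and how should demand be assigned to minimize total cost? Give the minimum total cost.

Minimum total cost: 547

Open {A, C}: P→C 7·12=84, Q→C 6·5=30, R→A 11·11=121, S→A 3·12=36, T→C 8·3=24.
Loads: A carries 23/24, C carries 20/29. Service 295; fixed 252; total 547.
Next best feasible plan costs 554.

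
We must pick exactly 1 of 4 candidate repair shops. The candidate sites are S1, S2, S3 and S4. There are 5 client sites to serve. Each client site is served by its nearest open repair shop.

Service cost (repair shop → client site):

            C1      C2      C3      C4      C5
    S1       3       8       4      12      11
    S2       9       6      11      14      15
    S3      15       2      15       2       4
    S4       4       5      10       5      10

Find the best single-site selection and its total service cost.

With exactly 1 open, each client site uses its cheapest among the chosen.
{S4}: C1→S4 4, C2→S4 5, C3→S4 10, C4→S4 5, C5→S4 10. Service cost 34.
{S1}: service cost 38
{S3}: service cost 38
Among all 4 size-1 choices, {S4} is lowest.

Choose S4 only; total service cost 34.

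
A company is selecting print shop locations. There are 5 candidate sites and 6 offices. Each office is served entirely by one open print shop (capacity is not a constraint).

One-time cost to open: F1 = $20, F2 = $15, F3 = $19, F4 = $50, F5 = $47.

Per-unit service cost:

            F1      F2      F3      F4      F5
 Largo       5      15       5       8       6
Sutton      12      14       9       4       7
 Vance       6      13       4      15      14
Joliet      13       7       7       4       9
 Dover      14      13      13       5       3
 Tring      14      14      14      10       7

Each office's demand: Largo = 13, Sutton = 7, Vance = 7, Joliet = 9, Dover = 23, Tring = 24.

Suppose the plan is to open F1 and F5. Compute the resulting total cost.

Total cost: 541

Each office is assigned to its cheapest site among the open ones.
{F1, F5}: Largo→F1 5·13=65, Sutton→F5 7·7=49, Vance→F1 6·7=42, Joliet→F5 9·9=81, Dover→F5 3·23=69, Tring→F5 7·24=168. Service 474; fixed 67; total 541.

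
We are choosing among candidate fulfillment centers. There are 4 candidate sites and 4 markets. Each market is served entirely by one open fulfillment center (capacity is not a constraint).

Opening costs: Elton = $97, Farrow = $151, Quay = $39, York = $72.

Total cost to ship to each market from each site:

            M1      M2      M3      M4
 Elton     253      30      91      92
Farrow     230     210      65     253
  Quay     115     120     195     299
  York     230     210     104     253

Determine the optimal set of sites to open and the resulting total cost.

Open Elton and Quay; minimum total cost 464.

For any fixed open set, each market goes to its cheapest open site; total = fixed + service.
{Elton, Quay}: M1→Quay 115, M2→Elton 30, M3→Elton 91, M4→Elton 92. Service 328; fixed 136; total 464.
{Elton, Quay, York}: service 328 + fixed 208 = 536
{Elton}: service 466 + fixed 97 = 563
{Elton, Farrow, Quay, York}: M1→Quay 115, M2→Elton 30, M3→Farrow 65, M4→Elton 92. Service 302; fixed 359; total 661.
No other subset beats 464.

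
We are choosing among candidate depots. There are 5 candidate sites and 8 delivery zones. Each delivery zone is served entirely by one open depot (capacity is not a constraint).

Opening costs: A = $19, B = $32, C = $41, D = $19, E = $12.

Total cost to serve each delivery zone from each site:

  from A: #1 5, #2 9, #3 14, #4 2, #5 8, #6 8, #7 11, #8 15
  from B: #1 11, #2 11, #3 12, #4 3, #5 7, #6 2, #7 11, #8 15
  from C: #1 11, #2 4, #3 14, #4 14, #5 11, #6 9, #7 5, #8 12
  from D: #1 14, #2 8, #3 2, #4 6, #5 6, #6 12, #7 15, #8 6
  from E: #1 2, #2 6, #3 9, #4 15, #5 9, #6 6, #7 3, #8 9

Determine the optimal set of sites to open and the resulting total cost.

For any fixed open set, each delivery zone goes to its cheapest open site; total = fixed + service.
{D, E}: #1→E 2, #2→E 6, #3→D 2, #4→D 6, #5→D 6, #6→E 6, #7→E 3, #8→D 6. Service 37; fixed 31; total 68.
{E}: service 59 + fixed 12 = 71
{A, E}: service 45 + fixed 31 = 76
{A, B, C, D, E}: service 27 + fixed 123 = 150
No other subset beats 68.

Open D and E; minimum total cost 68.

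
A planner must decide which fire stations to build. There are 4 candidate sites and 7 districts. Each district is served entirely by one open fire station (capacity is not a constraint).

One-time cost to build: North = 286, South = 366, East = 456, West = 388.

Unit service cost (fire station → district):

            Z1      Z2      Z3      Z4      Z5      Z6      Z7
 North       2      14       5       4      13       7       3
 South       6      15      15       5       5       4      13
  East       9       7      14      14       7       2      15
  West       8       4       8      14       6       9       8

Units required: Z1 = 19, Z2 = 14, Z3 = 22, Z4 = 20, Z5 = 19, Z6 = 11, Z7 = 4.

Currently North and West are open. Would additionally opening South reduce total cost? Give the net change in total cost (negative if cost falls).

Current service cost with {North, West}: 487.
Adding South: each district re-picks its cheapest; new service cost 435, saving 52.
Extra fixed cost: 366. Net change = 366 − 52 = 314.
(Totals: 1161 → 1475.)

No — net change +314 (cost rises by 314).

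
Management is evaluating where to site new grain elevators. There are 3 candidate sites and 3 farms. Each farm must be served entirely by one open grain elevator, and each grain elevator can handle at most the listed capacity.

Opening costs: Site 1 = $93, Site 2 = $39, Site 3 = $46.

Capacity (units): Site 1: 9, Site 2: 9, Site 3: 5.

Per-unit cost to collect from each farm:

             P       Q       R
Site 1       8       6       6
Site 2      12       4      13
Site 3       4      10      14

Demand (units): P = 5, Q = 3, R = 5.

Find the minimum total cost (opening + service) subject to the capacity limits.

Open {Site 2, Site 3}: P→Site 3 4·5=20, Q→Site 2 4·3=12, R→Site 2 13·5=65.
Loads: Site 2 carries 8/9, Site 3 carries 5/5. Service 97; fixed 85; total 182.
Next best feasible plan costs 207.

Minimum total cost: 182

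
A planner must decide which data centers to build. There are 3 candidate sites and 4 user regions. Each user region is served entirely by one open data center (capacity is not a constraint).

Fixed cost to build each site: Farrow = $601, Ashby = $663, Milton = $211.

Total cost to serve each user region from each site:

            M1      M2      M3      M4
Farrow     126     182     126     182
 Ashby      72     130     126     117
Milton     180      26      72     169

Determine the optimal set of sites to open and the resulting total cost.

Open Milton only; minimum total cost 658.

For any fixed open set, each user region goes to its cheapest open site; total = fixed + service.
{Milton}: M1→Milton 180, M2→Milton 26, M3→Milton 72, M4→Milton 169. Service 447; fixed 211; total 658.
{Ashby}: service 445 + fixed 663 = 1108
{Ashby, Milton}: service 287 + fixed 874 = 1161
{Farrow, Ashby, Milton}: service 287 + fixed 1475 = 1762
No other subset beats 658.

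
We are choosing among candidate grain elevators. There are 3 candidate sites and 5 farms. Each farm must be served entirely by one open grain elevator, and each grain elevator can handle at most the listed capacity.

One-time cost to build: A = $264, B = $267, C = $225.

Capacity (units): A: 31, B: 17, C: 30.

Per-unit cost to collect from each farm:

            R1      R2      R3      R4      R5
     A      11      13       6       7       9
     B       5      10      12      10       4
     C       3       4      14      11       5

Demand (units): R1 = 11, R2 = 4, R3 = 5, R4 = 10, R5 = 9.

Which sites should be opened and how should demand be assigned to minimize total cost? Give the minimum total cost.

Open {A, C}: R1→C 3·11=33, R2→C 4·4=16, R3→A 6·5=30, R4→A 7·10=70, R5→C 5·9=45.
Loads: A carries 15/31, C carries 24/30. Service 194; fixed 489; total 683.
Next best feasible plan costs 719.

Minimum total cost: 683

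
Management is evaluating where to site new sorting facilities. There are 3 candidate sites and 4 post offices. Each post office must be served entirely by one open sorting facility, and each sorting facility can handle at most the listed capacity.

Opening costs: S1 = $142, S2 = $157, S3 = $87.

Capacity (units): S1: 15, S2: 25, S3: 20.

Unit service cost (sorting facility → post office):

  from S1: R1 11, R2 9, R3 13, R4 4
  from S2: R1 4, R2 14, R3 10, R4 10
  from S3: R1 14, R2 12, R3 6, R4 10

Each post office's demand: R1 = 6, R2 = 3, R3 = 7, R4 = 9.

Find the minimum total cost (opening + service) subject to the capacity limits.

Open {S2}: R1→S2 4·6=24, R2→S2 14·3=42, R3→S2 10·7=70, R4→S2 10·9=90.
Loads: S2 carries 25/25. Service 226; fixed 157; total 383.
Next best feasible plan costs 409.

Minimum total cost: 383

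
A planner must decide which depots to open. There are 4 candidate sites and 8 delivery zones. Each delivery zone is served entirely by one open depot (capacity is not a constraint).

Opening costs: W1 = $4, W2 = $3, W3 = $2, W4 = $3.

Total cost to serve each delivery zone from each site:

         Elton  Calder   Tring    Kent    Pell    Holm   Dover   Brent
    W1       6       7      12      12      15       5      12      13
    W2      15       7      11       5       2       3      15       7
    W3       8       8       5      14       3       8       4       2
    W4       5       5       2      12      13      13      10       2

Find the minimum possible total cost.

Minimum total cost: 36

For any fixed open set, each delivery zone goes to its cheapest open site; total = fixed + service.
{W2, W3, W4}: Elton→W4 5, Calder→W4 5, Tring→W4 2, Kent→W2 5, Pell→W2 2, Holm→W2 3, Dover→W3 4, Brent→W3 2. Service 28; fixed 8; total 36.
{W1, W2, W3, W4}: service 28 + fixed 12 = 40
{W2, W4}: service 34 + fixed 6 = 40
{W3}: Elton→W3 8, Calder→W3 8, Tring→W3 5, Kent→W3 14, Pell→W3 3, Holm→W3 8, Dover→W3 4, Brent→W3 2. Service 52; fixed 2; total 54.
No other subset beats 36.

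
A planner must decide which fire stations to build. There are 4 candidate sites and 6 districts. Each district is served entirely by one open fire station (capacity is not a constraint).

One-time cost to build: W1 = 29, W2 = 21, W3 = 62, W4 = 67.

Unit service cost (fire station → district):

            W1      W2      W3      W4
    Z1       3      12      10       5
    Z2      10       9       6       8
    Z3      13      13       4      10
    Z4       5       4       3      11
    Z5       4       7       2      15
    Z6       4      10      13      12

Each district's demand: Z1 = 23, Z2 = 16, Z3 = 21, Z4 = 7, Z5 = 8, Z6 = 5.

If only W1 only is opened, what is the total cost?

Each district is assigned to its cheapest site among the open ones.
{W1}: Z1→W1 3·23=69, Z2→W1 10·16=160, Z3→W1 13·21=273, Z4→W1 5·7=35, Z5→W1 4·8=32, Z6→W1 4·5=20. Service 589; fixed 29; total 618.

Total cost: 618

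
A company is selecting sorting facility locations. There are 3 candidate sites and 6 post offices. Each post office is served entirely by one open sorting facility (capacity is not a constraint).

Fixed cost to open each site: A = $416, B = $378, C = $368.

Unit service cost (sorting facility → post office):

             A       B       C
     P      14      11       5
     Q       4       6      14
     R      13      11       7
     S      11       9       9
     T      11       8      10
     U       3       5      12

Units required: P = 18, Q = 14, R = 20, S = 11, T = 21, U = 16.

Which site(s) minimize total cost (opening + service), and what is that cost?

Open B only; minimum total cost 1227.

For any fixed open set, each post office goes to its cheapest open site; total = fixed + service.
{B}: P→B 11·18=198, Q→B 6·14=84, R→B 11·20=220, S→B 9·11=99, T→B 8·21=168, U→B 5·16=80. Service 849; fixed 378; total 1227.
{C}: P→C 5·18=90, Q→C 14·14=196, R→C 7·20=140, S→C 9·11=99, T→C 10·21=210, U→C 12·16=192. Service 927; fixed 368; total 1295.
{A}: P→A 14·18=252, Q→A 4·14=56, R→A 13·20=260, S→A 11·11=121, T→A 11·21=231, U→A 3·16=48. Service 968; fixed 416; total 1384.
{A, B, C}: service 601 + fixed 1162 = 1763
No other subset beats 1227.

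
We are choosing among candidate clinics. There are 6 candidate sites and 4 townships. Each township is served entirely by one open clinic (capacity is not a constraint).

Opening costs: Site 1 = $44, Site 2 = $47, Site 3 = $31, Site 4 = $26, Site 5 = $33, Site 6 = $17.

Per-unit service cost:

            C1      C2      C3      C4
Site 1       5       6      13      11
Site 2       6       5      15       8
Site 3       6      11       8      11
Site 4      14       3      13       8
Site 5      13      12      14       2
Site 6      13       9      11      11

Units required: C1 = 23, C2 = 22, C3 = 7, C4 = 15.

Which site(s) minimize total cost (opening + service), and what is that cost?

Open Site 3, Site 4 and Site 5; minimum total cost 380.

For any fixed open set, each township goes to its cheapest open site; total = fixed + service.
{Site 3, Site 4, Site 5}: C1→Site 3 6·23=138, C2→Site 4 3·22=66, C3→Site 3 8·7=56, C4→Site 5 2·15=30. Service 290; fixed 90; total 380.
{Site 3, Site 4, Site 5, Site 6}: service 290 + fixed 107 = 397
{Site 1, Site 3, Site 4, Site 5}: C1→Site 1 5·23=115, C2→Site 4 3·22=66, C3→Site 3 8·7=56, C4→Site 5 2·15=30. Service 267; fixed 134; total 401.
{Site 1, Site 2, Site 3, Site 4, Site 5, Site 6}: service 267 + fixed 198 = 465
No other subset beats 380.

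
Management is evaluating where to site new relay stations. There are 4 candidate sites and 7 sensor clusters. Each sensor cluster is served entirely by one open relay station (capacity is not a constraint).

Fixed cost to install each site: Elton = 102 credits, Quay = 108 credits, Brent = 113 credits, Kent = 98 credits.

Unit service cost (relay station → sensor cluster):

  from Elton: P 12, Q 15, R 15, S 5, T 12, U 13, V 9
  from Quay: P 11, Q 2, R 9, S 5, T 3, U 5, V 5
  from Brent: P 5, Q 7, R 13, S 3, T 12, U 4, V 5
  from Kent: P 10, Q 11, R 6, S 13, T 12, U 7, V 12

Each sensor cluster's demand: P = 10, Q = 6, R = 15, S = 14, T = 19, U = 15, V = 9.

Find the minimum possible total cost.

For any fixed open set, each sensor cluster goes to its cheapest open site; total = fixed + service.
{Quay}: P→Quay 11·10=110, Q→Quay 2·6=12, R→Quay 9·15=135, S→Quay 5·14=70, T→Quay 3·19=57, U→Quay 5·15=75, V→Quay 5·9=45. Service 504; fixed 108; total 612.
{Quay, Brent}: service 401 + fixed 221 = 622
{Quay, Kent}: P→Kent 10·10=100, Q→Quay 2·6=12, R→Kent 6·15=90, S→Quay 5·14=70, T→Quay 3·19=57, U→Quay 5·15=75, V→Quay 5·9=45. Service 449; fixed 206; total 655.
{Elton, Quay, Brent, Kent}: service 356 + fixed 421 = 777
(All 15 nonempty subsets were checked; Quay only is lowest.)

Minimum total cost: 612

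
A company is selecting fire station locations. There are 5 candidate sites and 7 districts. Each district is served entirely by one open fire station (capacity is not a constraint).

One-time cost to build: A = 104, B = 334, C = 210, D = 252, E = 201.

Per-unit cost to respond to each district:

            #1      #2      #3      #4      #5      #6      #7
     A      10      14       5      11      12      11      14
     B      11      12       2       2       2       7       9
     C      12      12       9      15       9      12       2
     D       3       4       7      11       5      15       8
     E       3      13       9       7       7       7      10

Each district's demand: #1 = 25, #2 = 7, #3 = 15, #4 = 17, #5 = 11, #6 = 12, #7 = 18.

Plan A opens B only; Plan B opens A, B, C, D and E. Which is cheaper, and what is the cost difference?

Plan A: {B}: #1→B 11·25=275, #2→B 12·7=84, #3→B 2·15=30, #4→B 2·17=34, #5→B 2·11=22, #6→B 7·12=84, #7→B 9·18=162. Service 691; fixed 334; total 1025.
Plan B: {A, B, C, D, E}: #1→D 3·25=75, #2→D 4·7=28, #3→B 2·15=30, #4→B 2·17=34, #5→B 2·11=22, #6→B 7·12=84, #7→C 2·18=36. Service 309; fixed 1101; total 1410.
Difference: |1025 − 1410| = 385.

Plan A is cheaper by 385.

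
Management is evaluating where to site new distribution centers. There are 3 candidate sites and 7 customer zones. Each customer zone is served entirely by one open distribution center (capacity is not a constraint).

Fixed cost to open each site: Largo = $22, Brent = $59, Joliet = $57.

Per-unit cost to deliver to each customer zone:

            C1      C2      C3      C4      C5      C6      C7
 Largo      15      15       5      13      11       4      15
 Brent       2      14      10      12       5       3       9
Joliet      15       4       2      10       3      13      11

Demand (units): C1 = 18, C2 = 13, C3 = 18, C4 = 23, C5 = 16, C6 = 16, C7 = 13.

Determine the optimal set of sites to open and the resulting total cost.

Open Brent and Joliet; minimum total cost 683.

For any fixed open set, each customer zone goes to its cheapest open site; total = fixed + service.
{Brent, Joliet}: C1→Brent 2·18=36, C2→Joliet 4·13=52, C3→Joliet 2·18=36, C4→Joliet 10·23=230, C5→Joliet 3·16=48, C6→Brent 3·16=48, C7→Brent 9·13=117. Service 567; fixed 116; total 683.
{Largo, Brent, Joliet}: service 567 + fixed 138 = 705
{Largo, Brent}: service 829 + fixed 81 = 910
{Largo}: C1→Largo 15·18=270, C2→Largo 15·13=195, C3→Largo 5·18=90, C4→Largo 13·23=299, C5→Largo 11·16=176, C6→Largo 4·16=64, C7→Largo 15·13=195. Service 1289; fixed 22; total 1311.
No other subset beats 683.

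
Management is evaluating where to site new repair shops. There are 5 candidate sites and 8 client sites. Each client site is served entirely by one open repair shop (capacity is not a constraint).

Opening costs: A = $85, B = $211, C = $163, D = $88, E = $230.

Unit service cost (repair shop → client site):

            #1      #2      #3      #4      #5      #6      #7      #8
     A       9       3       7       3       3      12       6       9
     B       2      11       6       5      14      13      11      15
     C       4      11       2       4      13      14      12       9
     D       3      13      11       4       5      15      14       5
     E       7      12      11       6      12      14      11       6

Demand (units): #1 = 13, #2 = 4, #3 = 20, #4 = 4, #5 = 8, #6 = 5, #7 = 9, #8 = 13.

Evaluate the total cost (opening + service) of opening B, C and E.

Total cost: 1068

Each client site is assigned to its cheapest site among the open ones.
{B, C, E}: #1→B 2·13=26, #2→B 11·4=44, #3→C 2·20=40, #4→C 4·4=16, #5→E 12·8=96, #6→B 13·5=65, #7→B 11·9=99, #8→E 6·13=78. Service 464; fixed 604; total 1068.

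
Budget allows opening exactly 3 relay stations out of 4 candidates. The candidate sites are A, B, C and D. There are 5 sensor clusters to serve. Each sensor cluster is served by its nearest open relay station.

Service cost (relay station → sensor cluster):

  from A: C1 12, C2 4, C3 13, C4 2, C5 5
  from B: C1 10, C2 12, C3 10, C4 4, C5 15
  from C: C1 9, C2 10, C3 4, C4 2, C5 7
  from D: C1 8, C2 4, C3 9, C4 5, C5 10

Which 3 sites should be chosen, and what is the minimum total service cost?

With exactly 3 open, each sensor cluster uses its cheapest among the chosen.
{A, C, D}: C1→D 8, C2→A 4, C3→C 4, C4→A 2, C5→A 5. Service cost 23.
{A, B, C}: service cost 24
{B, C, D}: service cost 25
Among all 4 size-3 choices, {A, C, D} is lowest.

Choose A, C and D; total service cost 23.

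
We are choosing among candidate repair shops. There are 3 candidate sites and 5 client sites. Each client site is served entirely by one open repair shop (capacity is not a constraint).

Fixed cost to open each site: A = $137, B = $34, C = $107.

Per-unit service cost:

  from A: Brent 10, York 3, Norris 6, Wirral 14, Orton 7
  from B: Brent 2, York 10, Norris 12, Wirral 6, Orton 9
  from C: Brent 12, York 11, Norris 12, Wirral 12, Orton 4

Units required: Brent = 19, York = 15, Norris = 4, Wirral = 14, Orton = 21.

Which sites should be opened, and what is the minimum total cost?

For any fixed open set, each client site goes to its cheapest open site; total = fixed + service.
{A, B}: Brent→B 2·19=38, York→A 3·15=45, Norris→A 6·4=24, Wirral→B 6·14=84, Orton→A 7·21=147. Service 338; fixed 171; total 509.
{B}: Brent→B 2·19=38, York→B 10·15=150, Norris→B 12·4=48, Wirral→B 6·14=84, Orton→B 9·21=189. Service 509; fixed 34; total 543.
{B, C}: Brent→B 2·19=38, York→B 10·15=150, Norris→B 12·4=48, Wirral→B 6·14=84, Orton→C 4·21=84. Service 404; fixed 141; total 545.
{A, B, C}: service 275 + fixed 278 = 553
No other subset beats 509.

Open A and B; minimum total cost 509.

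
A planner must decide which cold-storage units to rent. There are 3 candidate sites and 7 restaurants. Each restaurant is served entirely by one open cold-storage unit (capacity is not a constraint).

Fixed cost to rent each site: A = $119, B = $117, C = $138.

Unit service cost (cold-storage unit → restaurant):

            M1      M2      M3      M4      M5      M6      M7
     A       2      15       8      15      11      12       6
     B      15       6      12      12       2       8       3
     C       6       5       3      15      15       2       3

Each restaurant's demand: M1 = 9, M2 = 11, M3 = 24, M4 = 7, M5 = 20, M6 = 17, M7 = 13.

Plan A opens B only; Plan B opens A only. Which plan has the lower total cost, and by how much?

Plan A: {B}: M1→B 15·9=135, M2→B 6·11=66, M3→B 12·24=288, M4→B 12·7=84, M5→B 2·20=40, M6→B 8·17=136, M7→B 3·13=39. Service 788; fixed 117; total 905.
Plan B: {A}: M1→A 2·9=18, M2→A 15·11=165, M3→A 8·24=192, M4→A 15·7=105, M5→A 11·20=220, M6→A 12·17=204, M7→A 6·13=78. Service 982; fixed 119; total 1101.
Difference: |905 − 1101| = 196.

Plan A is cheaper by 196.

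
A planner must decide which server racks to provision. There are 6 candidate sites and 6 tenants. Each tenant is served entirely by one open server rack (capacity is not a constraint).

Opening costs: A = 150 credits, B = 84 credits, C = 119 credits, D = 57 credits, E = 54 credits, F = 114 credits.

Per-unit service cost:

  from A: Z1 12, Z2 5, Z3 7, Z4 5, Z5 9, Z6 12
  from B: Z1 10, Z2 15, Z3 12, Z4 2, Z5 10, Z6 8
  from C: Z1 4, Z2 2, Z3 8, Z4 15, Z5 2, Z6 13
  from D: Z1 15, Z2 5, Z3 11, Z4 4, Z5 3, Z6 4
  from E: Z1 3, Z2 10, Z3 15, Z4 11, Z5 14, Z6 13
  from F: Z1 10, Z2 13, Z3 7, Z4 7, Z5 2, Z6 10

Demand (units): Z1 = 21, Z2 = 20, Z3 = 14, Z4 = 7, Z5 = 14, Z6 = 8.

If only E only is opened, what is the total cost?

Total cost: 904

Each tenant is assigned to its cheapest site among the open ones.
{E}: Z1→E 3·21=63, Z2→E 10·20=200, Z3→E 15·14=210, Z4→E 11·7=77, Z5→E 14·14=196, Z6→E 13·8=104. Service 850; fixed 54; total 904.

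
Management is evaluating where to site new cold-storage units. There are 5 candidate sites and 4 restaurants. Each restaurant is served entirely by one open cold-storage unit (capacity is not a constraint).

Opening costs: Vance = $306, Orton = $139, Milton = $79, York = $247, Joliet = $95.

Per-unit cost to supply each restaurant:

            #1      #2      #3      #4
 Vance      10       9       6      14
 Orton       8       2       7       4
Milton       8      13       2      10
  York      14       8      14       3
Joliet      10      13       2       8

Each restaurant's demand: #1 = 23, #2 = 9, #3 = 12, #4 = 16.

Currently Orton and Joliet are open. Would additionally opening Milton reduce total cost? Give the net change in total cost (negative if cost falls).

No — net change +79 (cost rises by 79).

Current service cost with {Orton, Joliet}: 290.
Adding Milton: each restaurant re-picks its cheapest; new service cost 290, saving 0.
Extra fixed cost: 79. Net change = 79 − 0 = 79.
(Totals: 524 → 603.)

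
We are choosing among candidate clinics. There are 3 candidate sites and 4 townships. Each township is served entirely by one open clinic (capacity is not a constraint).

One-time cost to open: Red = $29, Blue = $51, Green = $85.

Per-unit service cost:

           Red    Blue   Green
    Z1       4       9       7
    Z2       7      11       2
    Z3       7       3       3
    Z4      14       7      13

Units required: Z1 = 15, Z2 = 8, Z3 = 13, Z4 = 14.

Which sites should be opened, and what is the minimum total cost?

For any fixed open set, each township goes to its cheapest open site; total = fixed + service.
{Red, Blue}: Z1→Red 4·15=60, Z2→Red 7·8=56, Z3→Blue 3·13=39, Z4→Blue 7·14=98. Service 253; fixed 80; total 333.
{Red, Blue, Green}: Z1→Red 4·15=60, Z2→Green 2·8=16, Z3→Blue 3·13=39, Z4→Blue 7·14=98. Service 213; fixed 165; total 378.
{Blue, Green}: service 258 + fixed 136 = 394
{Red}: service 403 + fixed 29 = 432
No other subset beats 333.

Open Red and Blue; minimum total cost 333.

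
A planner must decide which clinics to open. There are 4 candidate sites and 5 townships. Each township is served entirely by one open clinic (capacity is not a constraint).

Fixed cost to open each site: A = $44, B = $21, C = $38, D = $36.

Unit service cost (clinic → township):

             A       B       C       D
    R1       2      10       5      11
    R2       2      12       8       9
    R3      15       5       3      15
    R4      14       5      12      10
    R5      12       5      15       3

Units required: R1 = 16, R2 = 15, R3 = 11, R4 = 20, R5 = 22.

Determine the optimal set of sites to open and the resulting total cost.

Open A, B and D; minimum total cost 384.

For any fixed open set, each township goes to its cheapest open site; total = fixed + service.
{A, B, D}: R1→A 2·16=32, R2→A 2·15=30, R3→B 5·11=55, R4→B 5·20=100, R5→D 3·22=66. Service 283; fixed 101; total 384.
{A, B}: service 327 + fixed 65 = 392
{A, B, C, D}: R1→A 2·16=32, R2→A 2·15=30, R3→C 3·11=33, R4→B 5·20=100, R5→D 3·22=66. Service 261; fixed 139; total 400.
{B}: R1→B 10·16=160, R2→B 12·15=180, R3→B 5·11=55, R4→B 5·20=100, R5→B 5·22=110. Service 605; fixed 21; total 626.
(All 15 nonempty subsets were checked; A, B and D is lowest.)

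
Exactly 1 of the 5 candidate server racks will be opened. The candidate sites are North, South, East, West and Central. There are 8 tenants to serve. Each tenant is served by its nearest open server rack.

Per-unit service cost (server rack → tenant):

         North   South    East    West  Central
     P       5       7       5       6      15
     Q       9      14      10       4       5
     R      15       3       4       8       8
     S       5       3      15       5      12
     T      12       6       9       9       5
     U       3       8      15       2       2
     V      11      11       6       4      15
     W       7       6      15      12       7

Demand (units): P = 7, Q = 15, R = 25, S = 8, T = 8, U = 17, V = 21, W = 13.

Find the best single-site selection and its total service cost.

Choose West only; total service cost 688.

With exactly 1 open, each tenant uses its cheapest among the chosen.
{West}: P→West 6·7=42, Q→West 4·15=60, R→West 8·25=200, S→West 5·8=40, T→West 9·8=72, U→West 2·17=34, V→West 4·21=84, W→West 12·13=156. Service cost 688.
{South}: service cost 851
{Central}: service cost 956
Among all 5 size-1 choices, {West} is lowest.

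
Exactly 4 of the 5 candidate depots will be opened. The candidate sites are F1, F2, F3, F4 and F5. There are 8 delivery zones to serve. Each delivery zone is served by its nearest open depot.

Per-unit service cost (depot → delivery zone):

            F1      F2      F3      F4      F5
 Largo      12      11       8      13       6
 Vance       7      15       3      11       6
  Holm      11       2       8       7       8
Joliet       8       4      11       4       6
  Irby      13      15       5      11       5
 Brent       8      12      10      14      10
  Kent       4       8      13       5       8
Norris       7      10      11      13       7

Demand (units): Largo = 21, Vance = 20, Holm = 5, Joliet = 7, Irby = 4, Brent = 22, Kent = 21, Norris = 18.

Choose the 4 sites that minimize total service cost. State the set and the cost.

With exactly 4 open, each delivery zone uses its cheapest among the chosen.
{F1, F2, F3, F5}: Largo→F5 6·21=126, Vance→F3 3·20=60, Holm→F2 2·5=10, Joliet→F2 4·7=28, Irby→F3 5·4=20, Brent→F1 8·22=176, Kent→F1 4·21=84, Norris→F1 7·18=126. Service cost 630.
{F1, F3, F4, F5}: service cost 655
{F1, F2, F3, F4}: service cost 672
Among all 5 size-4 choices, {F1, F2, F3, F5} is lowest.

Choose F1, F2, F3 and F5; total service cost 630.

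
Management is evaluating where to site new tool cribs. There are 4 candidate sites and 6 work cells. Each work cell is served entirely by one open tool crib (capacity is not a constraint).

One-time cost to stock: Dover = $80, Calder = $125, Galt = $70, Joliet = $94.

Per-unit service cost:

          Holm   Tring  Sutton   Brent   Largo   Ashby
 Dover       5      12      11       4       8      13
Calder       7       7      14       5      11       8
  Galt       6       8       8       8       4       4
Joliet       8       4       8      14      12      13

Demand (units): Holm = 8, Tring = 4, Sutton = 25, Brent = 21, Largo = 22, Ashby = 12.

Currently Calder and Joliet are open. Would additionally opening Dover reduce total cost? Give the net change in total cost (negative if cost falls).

Yes — net change −23 (cost falls by 23).

Current service cost with {Calder, Joliet}: 715.
Adding Dover: each work cell re-picks its cheapest; new service cost 612, saving 103.
Extra fixed cost: 80. Net change = 80 − 103 = -23.
(Totals: 934 → 911.)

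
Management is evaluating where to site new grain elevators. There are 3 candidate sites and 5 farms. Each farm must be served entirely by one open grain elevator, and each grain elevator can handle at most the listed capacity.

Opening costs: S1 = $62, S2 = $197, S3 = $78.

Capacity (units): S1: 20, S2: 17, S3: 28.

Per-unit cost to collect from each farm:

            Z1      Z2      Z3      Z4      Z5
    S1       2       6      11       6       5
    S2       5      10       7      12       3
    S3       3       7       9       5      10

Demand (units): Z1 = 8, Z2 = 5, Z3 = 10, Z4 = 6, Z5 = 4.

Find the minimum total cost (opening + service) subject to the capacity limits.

Open {S1, S3}: Z1→S1 2·8=16, Z2→S1 6·5=30, Z3→S3 9·10=90, Z4→S3 5·6=30, Z5→S1 5·4=20.
Loads: S1 carries 17/20, S3 carries 16/28. Service 186; fixed 140; total 326.
Next best feasible plan costs 331.

Minimum total cost: 326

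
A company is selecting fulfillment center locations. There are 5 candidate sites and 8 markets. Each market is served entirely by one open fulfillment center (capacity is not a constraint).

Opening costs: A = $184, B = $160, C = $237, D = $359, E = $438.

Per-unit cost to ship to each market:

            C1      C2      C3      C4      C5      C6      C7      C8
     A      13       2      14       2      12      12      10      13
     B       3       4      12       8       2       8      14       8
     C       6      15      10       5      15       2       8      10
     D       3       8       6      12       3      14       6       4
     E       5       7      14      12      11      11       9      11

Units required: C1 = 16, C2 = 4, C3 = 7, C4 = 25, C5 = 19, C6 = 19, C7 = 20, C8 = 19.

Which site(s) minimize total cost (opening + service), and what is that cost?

Open B and C; minimum total cost 1044.

For any fixed open set, each market goes to its cheapest open site; total = fixed + service.
{B, C}: C1→B 3·16=48, C2→B 4·4=16, C3→C 10·7=70, C4→C 5·25=125, C5→B 2·19=38, C6→C 2·19=38, C7→C 8·20=160, C8→B 8·19=152. Service 647; fixed 397; total 1044.
{A, B}: C1→B 3·16=48, C2→A 2·4=8, C3→B 12·7=84, C4→A 2·25=50, C5→B 2·19=38, C6→B 8·19=152, C7→A 10·20=200, C8→B 8·19=152. Service 732; fixed 344; total 1076.
{B}: service 970 + fixed 160 = 1130
{A, B, C, D, E}: service 420 + fixed 1378 = 1798
No other subset beats 1044.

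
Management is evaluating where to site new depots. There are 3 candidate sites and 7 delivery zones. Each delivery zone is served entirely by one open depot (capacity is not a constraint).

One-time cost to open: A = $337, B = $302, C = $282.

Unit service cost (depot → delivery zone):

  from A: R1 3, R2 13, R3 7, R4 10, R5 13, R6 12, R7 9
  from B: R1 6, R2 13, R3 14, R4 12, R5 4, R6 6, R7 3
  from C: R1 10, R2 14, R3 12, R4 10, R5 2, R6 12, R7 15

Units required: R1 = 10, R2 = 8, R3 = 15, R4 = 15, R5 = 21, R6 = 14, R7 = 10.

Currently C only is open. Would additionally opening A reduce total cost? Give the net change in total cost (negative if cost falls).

Current service cost with {C}: 902.
Adding A: each delivery zone re-picks its cheapest; new service cost 689, saving 213.
Extra fixed cost: 337. Net change = 337 − 213 = 124.
(Totals: 1184 → 1308.)

No — net change +124 (cost rises by 124).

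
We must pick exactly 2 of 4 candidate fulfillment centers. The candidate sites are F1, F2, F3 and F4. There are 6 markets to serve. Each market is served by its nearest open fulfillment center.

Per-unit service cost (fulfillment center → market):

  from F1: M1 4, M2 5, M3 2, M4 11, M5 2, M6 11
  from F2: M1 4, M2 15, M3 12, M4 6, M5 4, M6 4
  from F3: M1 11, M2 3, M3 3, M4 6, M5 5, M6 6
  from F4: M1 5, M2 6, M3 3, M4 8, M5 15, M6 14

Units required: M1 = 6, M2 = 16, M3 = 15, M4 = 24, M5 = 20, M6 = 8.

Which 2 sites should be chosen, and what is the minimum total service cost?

With exactly 2 open, each market uses its cheapest among the chosen.
{F1, F3}: M1→F1 4·6=24, M2→F3 3·16=48, M3→F1 2·15=30, M4→F3 6·24=144, M5→F1 2·20=40, M6→F3 6·8=48. Service cost 334.
{F1, F2}: service cost 350
{F2, F3}: service cost 373
Among all 6 size-2 choices, {F1, F3} is lowest.

Choose F1 and F3; total service cost 334.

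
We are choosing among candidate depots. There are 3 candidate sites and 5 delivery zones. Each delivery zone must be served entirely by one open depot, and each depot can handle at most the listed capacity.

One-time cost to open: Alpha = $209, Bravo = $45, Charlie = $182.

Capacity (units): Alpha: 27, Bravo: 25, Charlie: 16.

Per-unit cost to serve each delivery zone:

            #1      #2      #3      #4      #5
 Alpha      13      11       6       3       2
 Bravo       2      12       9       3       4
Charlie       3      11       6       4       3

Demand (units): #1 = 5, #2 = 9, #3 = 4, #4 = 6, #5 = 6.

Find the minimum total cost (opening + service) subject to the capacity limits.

Open {Bravo, Charlie}: #1→Bravo 2·5=10, #2→Charlie 11·9=99, #3→Charlie 6·4=24, #4→Bravo 3·6=18, #5→Bravo 4·6=24.
Loads: Bravo carries 17/25, Charlie carries 13/16. Service 175; fixed 227; total 402.
Next best feasible plan costs 405.

Minimum total cost: 402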